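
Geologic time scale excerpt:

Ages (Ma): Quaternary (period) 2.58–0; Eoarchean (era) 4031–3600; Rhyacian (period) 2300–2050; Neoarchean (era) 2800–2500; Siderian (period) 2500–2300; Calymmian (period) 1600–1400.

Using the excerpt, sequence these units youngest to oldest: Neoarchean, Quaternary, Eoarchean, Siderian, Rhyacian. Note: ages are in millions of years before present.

The oldest of these is Eoarchean (starts 4031 Ma) and the youngest is Quaternary (ends 0 Ma).
In between, by decreasing start age: Neoarchean (2800), Siderian (2500), Rhyacian (2300).
Listing youngest first means reversing that sequence.

Quaternary, Rhyacian, Siderian, Neoarchean, Eoarchean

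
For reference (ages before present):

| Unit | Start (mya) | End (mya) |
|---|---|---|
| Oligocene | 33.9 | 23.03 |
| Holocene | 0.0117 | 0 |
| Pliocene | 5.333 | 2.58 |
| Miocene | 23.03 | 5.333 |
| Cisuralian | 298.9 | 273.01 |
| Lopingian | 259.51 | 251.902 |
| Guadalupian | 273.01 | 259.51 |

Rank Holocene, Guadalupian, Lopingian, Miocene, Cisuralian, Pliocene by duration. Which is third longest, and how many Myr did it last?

Start − end for each: Holocene 0.0117 − 0 = 0.0117; Guadalupian 273.01 − 259.51 = 13.5; Lopingian 259.51 − 251.902 = 7.608; Miocene 23.03 − 5.333 = 17.697; Cisuralian 298.9 − 273.01 = 25.89; Pliocene 5.333 − 2.58 = 2.753.
Ranking these from longest: Cisuralian > Miocene > Guadalupian > Lopingian > Pliocene > Holocene.
Position 3 in that ranking is Guadalupian, which lasted 13.5 Myr.

Guadalupian, 13.5 million years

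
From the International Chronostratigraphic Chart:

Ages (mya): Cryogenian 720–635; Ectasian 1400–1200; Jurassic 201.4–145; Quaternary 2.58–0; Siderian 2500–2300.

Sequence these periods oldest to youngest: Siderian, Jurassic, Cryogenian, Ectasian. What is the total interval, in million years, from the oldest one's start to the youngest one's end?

From the excerpt: Siderian 2500–2300; Jurassic 201.4–145; Cryogenian 720–635; Ectasian 1400–1200 (Ma).
Larger Ma is earlier, so the oldest is Siderian and the youngest is Jurassic; oldest to youngest: Siderian, Ectasian, Cryogenian, Jurassic.
Oldest start 2500 minus youngest end 145 gives 2355 Myr overall.

Siderian → Ectasian → Cryogenian → Jurassic; total span 2355 Myr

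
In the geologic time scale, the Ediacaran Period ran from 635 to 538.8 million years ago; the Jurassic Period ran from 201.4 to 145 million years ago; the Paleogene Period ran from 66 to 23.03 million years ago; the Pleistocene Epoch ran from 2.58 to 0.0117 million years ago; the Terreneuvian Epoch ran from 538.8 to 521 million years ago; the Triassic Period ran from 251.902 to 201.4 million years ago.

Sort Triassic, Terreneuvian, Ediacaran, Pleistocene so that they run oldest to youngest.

Ediacaran → Terreneuvian → Triassic → Pleistocene

Read off each span (Ma): Triassic 251.902–201.4; Terreneuvian 538.8–521; Ediacaran 635–538.8; Pleistocene 2.58–0.0117.
Larger Ma is older, so oldest→youngest is Ediacaran, Terreneuvian, Triassic, Pleistocene.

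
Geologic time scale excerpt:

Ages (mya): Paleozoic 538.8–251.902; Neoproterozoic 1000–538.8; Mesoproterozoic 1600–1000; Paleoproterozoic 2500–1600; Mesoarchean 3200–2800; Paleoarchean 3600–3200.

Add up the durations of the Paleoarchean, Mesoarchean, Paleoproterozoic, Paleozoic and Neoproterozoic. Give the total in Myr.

Each duration: Paleoarchean = 400; Mesoarchean = 400; Paleoproterozoic = 900; Paleozoic = 286.898; Neoproterozoic = 461.2.
Sum: 400 + 400 + 900 + 286.898 + 461.2 = 2448.098 Myr.

2448.098 million years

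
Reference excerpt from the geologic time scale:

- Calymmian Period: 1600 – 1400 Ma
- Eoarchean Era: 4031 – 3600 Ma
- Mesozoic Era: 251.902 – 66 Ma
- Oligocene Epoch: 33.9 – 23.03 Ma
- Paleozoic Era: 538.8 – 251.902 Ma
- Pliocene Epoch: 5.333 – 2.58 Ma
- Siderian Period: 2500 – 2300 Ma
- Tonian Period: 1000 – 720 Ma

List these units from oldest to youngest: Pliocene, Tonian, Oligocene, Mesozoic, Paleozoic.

The oldest of these is Tonian (starts 1000 Ma) and the youngest is Pliocene (ends 2.58 Ma).
In between, by decreasing start age: Paleozoic (538.8), Mesozoic (251.902), Oligocene (33.9).

Tonian, Paleozoic, Mesozoic, Oligocene, Pliocene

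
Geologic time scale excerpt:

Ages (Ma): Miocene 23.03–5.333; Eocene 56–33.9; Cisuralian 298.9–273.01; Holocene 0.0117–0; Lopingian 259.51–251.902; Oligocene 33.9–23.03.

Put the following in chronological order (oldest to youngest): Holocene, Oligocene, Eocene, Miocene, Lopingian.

Lopingian, Eocene, Oligocene, Miocene, Holocene

Read off each span (Ma): Holocene 0.0117–0; Oligocene 33.9–23.03; Eocene 56–33.9; Miocene 23.03–5.333; Lopingian 259.51–251.902.
Larger Ma is older, so oldest→youngest is Lopingian, Eocene, Oligocene, Miocene, Holocene.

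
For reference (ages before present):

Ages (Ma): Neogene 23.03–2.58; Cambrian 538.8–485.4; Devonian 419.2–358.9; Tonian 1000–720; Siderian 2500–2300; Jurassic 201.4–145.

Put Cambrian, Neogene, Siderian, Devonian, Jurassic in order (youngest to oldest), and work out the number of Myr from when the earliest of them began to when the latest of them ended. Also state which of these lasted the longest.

Neogene → Jurassic → Devonian → Cambrian → Siderian; total span 2497.42 Myr; longest is Siderian

From the excerpt: Cambrian 538.8–485.4; Neogene 23.03–2.58; Siderian 2500–2300; Devonian 419.2–358.9; Jurassic 201.4–145 (Ma).
Larger Ma is earlier, so the oldest is Siderian and the youngest is Neogene; youngest to oldest: Neogene, Jurassic, Devonian, Cambrian, Siderian.
Oldest start 2500 minus youngest end 2.58 gives 2497.42 Myr overall.
Individual lengths (start − end): Cambrian 53.4; Jurassic 56.4; Devonian 60.3; Siderian 200; Neogene 20.45. The largest is Siderian at 200 Myr.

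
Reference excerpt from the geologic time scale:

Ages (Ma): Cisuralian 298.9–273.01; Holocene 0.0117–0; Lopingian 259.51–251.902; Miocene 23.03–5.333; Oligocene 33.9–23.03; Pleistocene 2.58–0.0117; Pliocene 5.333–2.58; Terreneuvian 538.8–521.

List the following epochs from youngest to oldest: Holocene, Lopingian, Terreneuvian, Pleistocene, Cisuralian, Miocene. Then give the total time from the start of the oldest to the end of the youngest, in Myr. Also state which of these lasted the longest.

Holocene → Pleistocene → Miocene → Lopingian → Cisuralian → Terreneuvian; total span 538.8 Myr; longest is Cisuralian

Start ages (Ma): Terreneuvian 538.8, Cisuralian 298.9, Lopingian 259.51, Miocene 23.03, Pleistocene 2.58, Holocene 0.0117.
Ordered youngest to oldest: Holocene, Pleistocene, Miocene, Lopingian, Cisuralian, Terreneuvian.
Span = 538.8 − 0 = 538.8 Myr.
Durations: Pleistocene 2.5683, Lopingian 7.608, Holocene 0.0117, Miocene 17.697, Terreneuvian 17.8, Cisuralian 25.89 → longest is Cisuralian (25.89 Myr).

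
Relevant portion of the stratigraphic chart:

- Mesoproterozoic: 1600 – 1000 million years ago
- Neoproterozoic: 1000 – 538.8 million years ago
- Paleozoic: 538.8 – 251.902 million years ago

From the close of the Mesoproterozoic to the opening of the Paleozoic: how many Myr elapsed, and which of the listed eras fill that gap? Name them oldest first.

End of Mesoproterozoic = 1000 Ma; start of Paleozoic = 538.8 Ma.
Gap = 1000 − 538.8 = 461.2 Myr.
Eras wholly inside 1000–538.8 Ma: Neoproterozoic (1000–538.8).

461.2 million years; Neoproterozoic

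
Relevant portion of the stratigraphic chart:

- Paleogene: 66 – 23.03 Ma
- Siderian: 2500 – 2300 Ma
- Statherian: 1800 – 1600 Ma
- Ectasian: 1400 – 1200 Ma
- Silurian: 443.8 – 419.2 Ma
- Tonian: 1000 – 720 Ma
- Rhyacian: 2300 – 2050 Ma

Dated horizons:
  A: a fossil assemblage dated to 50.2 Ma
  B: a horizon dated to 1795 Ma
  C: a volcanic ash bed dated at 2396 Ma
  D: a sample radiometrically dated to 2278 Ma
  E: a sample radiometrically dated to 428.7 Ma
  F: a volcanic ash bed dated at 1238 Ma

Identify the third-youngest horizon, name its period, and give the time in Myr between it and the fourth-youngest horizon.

F, in the Ectasian; 557 million years to B

Smaller Ma means younger, so youngest first: A 50.2 < E 428.7 < F 1238 < B 1795 < D 2278 < C 2396.
Counting 3 along gives F (1238 Ma); the excerpt puts that inside the Ectasian, 1400–1200 Ma.
Next in line is B (1795 Ma), and 1795 − 1238 = 557 Myr.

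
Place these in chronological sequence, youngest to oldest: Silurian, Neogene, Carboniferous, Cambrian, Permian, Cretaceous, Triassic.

Group by era (each group listed oldest first) — Paleozoic: Cambrian, Silurian, Carboniferous, Permian; Mesozoic: Triassic, Cretaceous; Cenozoic: Neogene. The eras run Paleozoic → Mesozoic → Cenozoic. Concatenating the groups in that era order and then reversing gives youngest to oldest.

Neogene, then Cretaceous, then Triassic, then Permian, then Carboniferous, then Silurian, then Cambrian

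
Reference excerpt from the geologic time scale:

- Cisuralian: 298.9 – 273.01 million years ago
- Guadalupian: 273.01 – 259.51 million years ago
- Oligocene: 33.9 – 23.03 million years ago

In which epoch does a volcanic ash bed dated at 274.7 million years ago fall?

Cisuralian

274.7 Ma lies between 298.9 and 273.01 Ma, so it falls in the Cisuralian.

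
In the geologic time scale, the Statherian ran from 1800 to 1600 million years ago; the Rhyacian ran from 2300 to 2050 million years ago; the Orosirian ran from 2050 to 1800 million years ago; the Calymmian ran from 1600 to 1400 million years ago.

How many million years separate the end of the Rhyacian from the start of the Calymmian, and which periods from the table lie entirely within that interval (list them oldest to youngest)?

End of Rhyacian = 2050 Ma; start of Calymmian = 1600 Ma.
Gap = 2050 − 1600 = 450 Myr.
Periods wholly inside 2050–1600 Ma: Orosirian (2050–1800), Statherian (1800–1600).

450 million years; Orosirian, Statherian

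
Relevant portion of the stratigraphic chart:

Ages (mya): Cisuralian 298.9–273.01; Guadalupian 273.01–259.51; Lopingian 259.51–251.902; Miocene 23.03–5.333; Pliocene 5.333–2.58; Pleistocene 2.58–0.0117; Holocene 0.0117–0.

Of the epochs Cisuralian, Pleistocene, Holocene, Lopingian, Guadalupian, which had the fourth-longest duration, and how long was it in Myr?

Start − end for each: Cisuralian 298.9 − 273.01 = 25.89; Pleistocene 2.58 − 0.0117 = 2.5683; Holocene 0.0117 − 0 = 0.0117; Lopingian 259.51 − 251.902 = 7.608; Guadalupian 273.01 − 259.51 = 13.5.
Ranking these from longest: Cisuralian > Guadalupian > Lopingian > Pleistocene > Holocene.
Position 4 in that ranking is Pleistocene, which lasted 2.5683 Myr.

Pleistocene, 2.5683 million years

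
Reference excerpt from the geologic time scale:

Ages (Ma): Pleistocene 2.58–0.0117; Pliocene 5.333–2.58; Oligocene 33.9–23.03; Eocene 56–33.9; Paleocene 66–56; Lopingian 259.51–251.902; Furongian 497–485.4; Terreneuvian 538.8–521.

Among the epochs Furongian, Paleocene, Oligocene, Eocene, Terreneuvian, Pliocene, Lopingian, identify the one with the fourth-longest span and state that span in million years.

Oligocene, 10.87 million years

Durations: Furongian 11.6; Paleocene 10; Oligocene 10.87; Eocene 22.1; Terreneuvian 17.8; Pliocene 2.753; Lopingian 7.608 Myr.
Sorted longest-first: Eocene (22.1), Terreneuvian (17.8), Furongian (11.6), Oligocene (10.87), Paleocene (10), Lopingian (7.608), Pliocene (2.753).
The fourth longest is Oligocene at 10.87 Myr.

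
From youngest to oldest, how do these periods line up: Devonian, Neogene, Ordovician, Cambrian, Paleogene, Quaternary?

Group by era (each group listed oldest first) — Paleozoic: Cambrian, Ordovician, Devonian; Cenozoic: Paleogene, Neogene, Quaternary. The eras run Paleozoic → Mesozoic → Cenozoic. Concatenating the groups in that era order and then reversing gives youngest to oldest.

Quaternary, Neogene, Paleogene, Devonian, Ordovician, Cambrian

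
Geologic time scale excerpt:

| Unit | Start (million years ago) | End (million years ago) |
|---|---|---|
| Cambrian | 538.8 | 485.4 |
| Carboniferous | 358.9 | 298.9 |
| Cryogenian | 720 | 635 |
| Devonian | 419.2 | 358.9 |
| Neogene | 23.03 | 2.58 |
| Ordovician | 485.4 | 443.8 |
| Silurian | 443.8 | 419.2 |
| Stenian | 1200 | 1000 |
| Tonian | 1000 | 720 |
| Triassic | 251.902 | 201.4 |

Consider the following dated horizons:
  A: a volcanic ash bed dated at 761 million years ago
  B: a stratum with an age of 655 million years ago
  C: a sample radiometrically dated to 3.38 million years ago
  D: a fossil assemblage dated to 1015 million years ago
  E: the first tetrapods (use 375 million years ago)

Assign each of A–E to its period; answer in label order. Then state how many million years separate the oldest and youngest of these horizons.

A — Tonian; B — Cryogenian; C — Neogene; D — Stenian; E — Devonian; span 1011.62 million years

A: 761 Ma lies in 1000–720 Ma, so Tonian.
B: 655 Ma lies in 720–635 Ma, so Cryogenian.
C: 3.38 Ma lies in 23.03–2.58 Ma, so Neogene.
D: 1015 Ma lies in 1200–1000 Ma, so Stenian.
E: 375 Ma lies in 419.2–358.9 Ma, so Devonian.
Oldest = 1015 Ma, youngest = 3.38 Ma → span 1011.62 Myr.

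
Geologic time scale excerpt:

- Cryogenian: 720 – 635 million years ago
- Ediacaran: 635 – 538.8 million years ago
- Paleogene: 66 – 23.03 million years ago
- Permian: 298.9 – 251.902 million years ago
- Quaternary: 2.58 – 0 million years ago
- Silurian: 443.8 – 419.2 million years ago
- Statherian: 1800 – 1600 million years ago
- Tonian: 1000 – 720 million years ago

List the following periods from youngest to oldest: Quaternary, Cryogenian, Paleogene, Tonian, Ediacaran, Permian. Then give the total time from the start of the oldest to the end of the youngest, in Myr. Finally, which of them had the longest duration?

From the excerpt: Quaternary 2.58–0; Cryogenian 720–635; Paleogene 66–23.03; Tonian 1000–720; Ediacaran 635–538.8; Permian 298.9–251.902 (Ma).
Larger Ma is earlier, so the oldest is Tonian and the youngest is Quaternary; youngest to oldest: Quaternary, Paleogene, Permian, Ediacaran, Cryogenian, Tonian.
Oldest start 1000 minus youngest end 0 gives 1000 Myr overall.
Individual lengths (start − end): Paleogene 42.97; Quaternary 2.58; Ediacaran 96.2; Cryogenian 85; Permian 46.998; Tonian 280. The largest is Tonian at 280 Myr.

Quaternary → Paleogene → Permian → Ediacaran → Cryogenian → Tonian; total span 1000 Myr; longest is Tonian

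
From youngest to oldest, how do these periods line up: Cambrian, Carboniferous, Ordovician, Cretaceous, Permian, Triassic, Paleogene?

Group by era (each group listed oldest first) — Paleozoic: Cambrian, Ordovician, Carboniferous, Permian; Mesozoic: Triassic, Cretaceous; Cenozoic: Paleogene. The eras run Paleozoic → Mesozoic → Cenozoic. Concatenating the groups in that era order and then reversing gives youngest to oldest.

Paleogene, Cretaceous, Triassic, Permian, Carboniferous, Ordovician, Cambrian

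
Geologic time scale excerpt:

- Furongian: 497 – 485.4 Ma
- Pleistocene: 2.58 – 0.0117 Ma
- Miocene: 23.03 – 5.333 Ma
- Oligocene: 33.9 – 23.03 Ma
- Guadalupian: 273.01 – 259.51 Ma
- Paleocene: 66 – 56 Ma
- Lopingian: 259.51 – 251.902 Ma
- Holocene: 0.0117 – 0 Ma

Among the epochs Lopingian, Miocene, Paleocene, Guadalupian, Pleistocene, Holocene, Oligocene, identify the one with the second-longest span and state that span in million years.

Start − end for each: Lopingian 259.51 − 251.902 = 7.608; Miocene 23.03 − 5.333 = 17.697; Paleocene 66 − 56 = 10; Guadalupian 273.01 − 259.51 = 13.5; Pleistocene 2.58 − 0.0117 = 2.5683; Holocene 0.0117 − 0 = 0.0117; Oligocene 33.9 − 23.03 = 10.87.
Ranking these from longest: Miocene > Guadalupian > Oligocene > Paleocene > Lopingian > Pleistocene > Holocene.
Position 2 in that ranking is Guadalupian, which lasted 13.5 Myr.

Guadalupian, 13.5 million years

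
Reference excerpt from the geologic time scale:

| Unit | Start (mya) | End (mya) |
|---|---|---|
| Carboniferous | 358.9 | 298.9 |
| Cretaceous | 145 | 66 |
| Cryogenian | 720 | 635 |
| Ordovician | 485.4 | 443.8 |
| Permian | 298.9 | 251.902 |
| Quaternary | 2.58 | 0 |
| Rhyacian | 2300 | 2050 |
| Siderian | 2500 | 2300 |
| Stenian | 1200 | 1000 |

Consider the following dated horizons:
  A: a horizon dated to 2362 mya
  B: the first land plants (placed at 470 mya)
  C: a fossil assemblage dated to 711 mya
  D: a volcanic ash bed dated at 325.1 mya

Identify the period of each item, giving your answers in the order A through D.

A — Siderian; B — Ordovician; C — Cryogenian; D — Carboniferous

A: 2362 Ma lies in 2500–2300 Ma, so Siderian.
B: 470 Ma lies in 485.4–443.8 Ma, so Ordovician.
C: 711 Ma lies in 720–635 Ma, so Cryogenian.
D: 325.1 Ma lies in 358.9–298.9 Ma, so Carboniferous.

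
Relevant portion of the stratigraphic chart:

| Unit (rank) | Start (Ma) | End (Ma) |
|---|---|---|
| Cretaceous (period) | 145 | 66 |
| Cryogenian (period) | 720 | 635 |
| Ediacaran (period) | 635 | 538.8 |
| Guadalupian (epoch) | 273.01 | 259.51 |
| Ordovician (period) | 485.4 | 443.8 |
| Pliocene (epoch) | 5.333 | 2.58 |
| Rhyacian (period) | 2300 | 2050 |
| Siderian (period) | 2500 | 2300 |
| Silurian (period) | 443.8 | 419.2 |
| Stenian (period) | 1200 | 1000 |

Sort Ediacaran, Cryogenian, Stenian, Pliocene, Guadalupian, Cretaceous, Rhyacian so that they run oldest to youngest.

Rhyacian, Stenian, Cryogenian, Ediacaran, Guadalupian, Cretaceous, Pliocene

Read off each span (Ma): Ediacaran 635–538.8; Cryogenian 720–635; Stenian 1200–1000; Pliocene 5.333–2.58; Guadalupian 273.01–259.51; Cretaceous 145–66; Rhyacian 2300–2050.
Larger Ma is older, so oldest→youngest is Rhyacian, Stenian, Cryogenian, Ediacaran, Guadalupian, Cretaceous, Pliocene.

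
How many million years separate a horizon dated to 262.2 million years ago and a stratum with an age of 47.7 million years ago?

214.5 million years

262.2 − 47.7 = 214.5 million years.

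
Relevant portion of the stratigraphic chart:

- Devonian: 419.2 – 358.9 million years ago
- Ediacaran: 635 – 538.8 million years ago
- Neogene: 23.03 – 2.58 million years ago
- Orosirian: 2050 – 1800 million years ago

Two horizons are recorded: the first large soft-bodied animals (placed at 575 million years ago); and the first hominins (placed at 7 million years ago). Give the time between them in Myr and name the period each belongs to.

568 million years apart; the first in the Ediacaran, the second in the Neogene

Elapsed time: 575 − 7 = 568 Myr.
575 Ma lies within 635–538.8 Ma: Ediacaran.
7 Ma lies within 23.03–2.58 Ma: Neogene.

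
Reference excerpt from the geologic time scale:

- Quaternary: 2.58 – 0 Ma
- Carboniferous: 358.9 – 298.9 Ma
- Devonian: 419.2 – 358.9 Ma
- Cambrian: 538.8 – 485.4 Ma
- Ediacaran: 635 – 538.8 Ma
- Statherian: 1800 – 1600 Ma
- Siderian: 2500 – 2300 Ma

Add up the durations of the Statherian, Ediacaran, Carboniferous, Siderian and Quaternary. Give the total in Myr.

Duration is start − end for each: (1800 − 1600) + (635 − 538.8) + (358.9 − 298.9) + (2500 − 2300) + (2.58 − 0).
That is 200 + 96.2 + 60 + 200 + 2.58, which totals 558.78 million years.

558.78 million years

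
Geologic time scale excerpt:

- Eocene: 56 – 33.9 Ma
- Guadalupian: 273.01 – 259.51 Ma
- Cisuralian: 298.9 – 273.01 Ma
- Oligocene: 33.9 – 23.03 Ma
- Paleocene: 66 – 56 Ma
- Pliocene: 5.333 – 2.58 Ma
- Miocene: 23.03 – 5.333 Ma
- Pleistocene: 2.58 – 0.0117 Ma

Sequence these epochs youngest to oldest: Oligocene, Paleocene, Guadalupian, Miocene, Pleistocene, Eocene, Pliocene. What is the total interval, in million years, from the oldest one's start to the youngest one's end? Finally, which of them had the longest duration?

Start ages (Ma): Guadalupian 273.01, Paleocene 66, Eocene 56, Oligocene 33.9, Miocene 23.03, Pliocene 5.333, Pleistocene 2.58.
Ordered youngest to oldest: Pleistocene, Pliocene, Miocene, Oligocene, Eocene, Paleocene, Guadalupian.
Span = 273.01 − 0.0117 = 272.9983 Myr.
Durations: Guadalupian 13.5, Paleocene 10, Pliocene 2.753, Miocene 17.697, Oligocene 10.87, Eocene 22.1, Pleistocene 2.5683 → longest is Eocene (22.1 Myr).

Pleistocene → Pliocene → Miocene → Oligocene → Eocene → Paleocene → Guadalupian; total span 272.9983 Myr; longest is Eocene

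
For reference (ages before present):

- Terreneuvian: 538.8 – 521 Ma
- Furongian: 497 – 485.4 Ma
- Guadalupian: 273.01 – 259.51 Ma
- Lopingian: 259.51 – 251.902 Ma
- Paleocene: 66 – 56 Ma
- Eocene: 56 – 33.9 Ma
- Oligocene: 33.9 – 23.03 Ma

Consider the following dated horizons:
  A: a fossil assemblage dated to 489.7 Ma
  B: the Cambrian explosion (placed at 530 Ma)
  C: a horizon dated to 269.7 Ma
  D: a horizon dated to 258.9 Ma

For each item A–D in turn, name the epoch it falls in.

Match each age against the start–end ranges in the excerpt: A = 489.7 Ma → Furongian (497–485.4); B = 530 Ma → Terreneuvian (538.8–521); C = 269.7 Ma → Guadalupian (273.01–259.51); D = 258.9 Ma → Lopingian (259.51–251.902).

A — Furongian; B — Terreneuvian; C — Guadalupian; D — Lopingian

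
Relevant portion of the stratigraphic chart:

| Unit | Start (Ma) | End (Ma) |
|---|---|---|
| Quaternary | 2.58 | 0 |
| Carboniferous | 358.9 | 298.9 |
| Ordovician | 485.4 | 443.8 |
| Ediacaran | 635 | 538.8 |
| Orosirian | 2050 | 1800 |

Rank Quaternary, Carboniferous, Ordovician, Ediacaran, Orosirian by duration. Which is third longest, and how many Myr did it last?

Carboniferous, 60 million years

Durations: Quaternary 2.58; Carboniferous 60; Ordovician 41.6; Ediacaran 96.2; Orosirian 250 Myr.
Sorted longest-first: Orosirian (250), Ediacaran (96.2), Carboniferous (60), Ordovician (41.6), Quaternary (2.58).
The third longest is Carboniferous at 60 Myr.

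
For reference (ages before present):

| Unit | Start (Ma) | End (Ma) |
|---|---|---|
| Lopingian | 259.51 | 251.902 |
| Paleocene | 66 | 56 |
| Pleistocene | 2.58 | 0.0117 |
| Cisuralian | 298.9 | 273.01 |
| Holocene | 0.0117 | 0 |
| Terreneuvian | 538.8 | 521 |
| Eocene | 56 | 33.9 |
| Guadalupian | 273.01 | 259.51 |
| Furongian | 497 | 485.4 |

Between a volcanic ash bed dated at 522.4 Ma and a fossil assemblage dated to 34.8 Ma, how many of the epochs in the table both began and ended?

5

522.4 Ma sits inside the Terreneuvian (538.8–521) and 34.8 Ma inside the Eocene (56–33.9); neither of those is wholly between the two dates.
The listed epochs lying completely between them are Furongian, Cisuralian, Guadalupian, Lopingian, Paleocene — 5 in all.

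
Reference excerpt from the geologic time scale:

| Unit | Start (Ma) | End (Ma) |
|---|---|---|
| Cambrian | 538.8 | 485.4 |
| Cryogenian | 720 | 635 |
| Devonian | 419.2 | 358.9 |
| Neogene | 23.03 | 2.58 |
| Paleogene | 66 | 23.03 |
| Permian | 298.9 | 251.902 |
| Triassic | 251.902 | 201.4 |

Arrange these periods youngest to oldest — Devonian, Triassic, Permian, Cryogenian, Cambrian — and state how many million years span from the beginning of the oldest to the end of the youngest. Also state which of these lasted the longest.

From the excerpt: Devonian 419.2–358.9; Triassic 251.902–201.4; Permian 298.9–251.902; Cryogenian 720–635; Cambrian 538.8–485.4 (Ma).
Larger Ma is earlier, so the oldest is Cryogenian and the youngest is Triassic; youngest to oldest: Triassic, Permian, Devonian, Cambrian, Cryogenian.
Oldest start 720 minus youngest end 201.4 gives 518.6 Myr overall.
Individual lengths (start − end): Permian 46.998; Triassic 50.502; Cambrian 53.4; Cryogenian 85; Devonian 60.3. The largest is Cryogenian at 85 Myr.

Triassic, Permian, Devonian, Cambrian, Cryogenian; total span 518.6 Myr; longest is Cryogenian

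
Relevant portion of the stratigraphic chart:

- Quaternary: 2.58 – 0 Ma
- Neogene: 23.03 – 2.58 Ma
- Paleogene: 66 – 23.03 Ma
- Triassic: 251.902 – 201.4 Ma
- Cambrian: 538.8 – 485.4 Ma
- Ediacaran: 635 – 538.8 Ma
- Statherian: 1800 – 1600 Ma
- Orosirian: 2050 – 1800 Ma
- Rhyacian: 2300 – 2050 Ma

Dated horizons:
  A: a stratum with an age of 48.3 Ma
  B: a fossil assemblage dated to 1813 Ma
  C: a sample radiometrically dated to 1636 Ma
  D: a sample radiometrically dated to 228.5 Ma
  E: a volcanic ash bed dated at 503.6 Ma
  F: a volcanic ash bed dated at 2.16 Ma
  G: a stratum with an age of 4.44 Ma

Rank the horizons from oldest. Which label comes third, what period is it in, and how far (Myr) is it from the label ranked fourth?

E, in the Cambrian; 275.1 million years to D

Sorted oldest-first by Ma: B (1813), C (1636), E (503.6), D (228.5), A (48.3), G (4.44), F (2.16).
The third oldest is E at 503.6 Ma, which lies in 538.8–485.4 Ma: the Cambrian.
The fourth oldest is D at 228.5 Ma; separation = |503.6 − 228.5| = 275.1 Myr.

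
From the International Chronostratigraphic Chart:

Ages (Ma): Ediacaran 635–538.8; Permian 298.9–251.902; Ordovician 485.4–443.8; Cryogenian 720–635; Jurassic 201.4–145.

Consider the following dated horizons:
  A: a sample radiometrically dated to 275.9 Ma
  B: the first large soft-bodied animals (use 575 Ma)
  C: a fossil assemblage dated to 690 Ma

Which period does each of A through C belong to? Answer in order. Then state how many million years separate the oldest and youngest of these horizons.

Match each age against the start–end ranges in the excerpt: A = 275.9 Ma → Permian (298.9–251.902); B = 575 Ma → Ediacaran (635–538.8); C = 690 Ma → Cryogenian (720–635).
The largest age is 690 Ma and the smallest is 275.9 Ma; their difference is 414.1 Myr.

A — Permian; B — Ediacaran; C — Cryogenian; span 414.1 million years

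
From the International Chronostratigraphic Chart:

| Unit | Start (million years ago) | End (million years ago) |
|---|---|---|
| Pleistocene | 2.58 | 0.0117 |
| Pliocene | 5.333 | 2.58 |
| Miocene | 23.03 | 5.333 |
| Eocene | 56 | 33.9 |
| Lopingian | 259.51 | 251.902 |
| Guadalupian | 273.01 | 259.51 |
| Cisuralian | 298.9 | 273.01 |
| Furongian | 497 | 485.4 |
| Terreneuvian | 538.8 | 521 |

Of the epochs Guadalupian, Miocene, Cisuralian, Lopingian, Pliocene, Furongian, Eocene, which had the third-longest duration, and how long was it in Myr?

Miocene, 17.697 million years

Start − end for each: Guadalupian 273.01 − 259.51 = 13.5; Miocene 23.03 − 5.333 = 17.697; Cisuralian 298.9 − 273.01 = 25.89; Lopingian 259.51 − 251.902 = 7.608; Pliocene 5.333 − 2.58 = 2.753; Furongian 497 − 485.4 = 11.6; Eocene 56 − 33.9 = 22.1.
Ranking these from longest: Cisuralian > Eocene > Miocene > Guadalupian > Furongian > Lopingian > Pliocene.
Position 3 in that ranking is Miocene, which lasted 17.697 Myr.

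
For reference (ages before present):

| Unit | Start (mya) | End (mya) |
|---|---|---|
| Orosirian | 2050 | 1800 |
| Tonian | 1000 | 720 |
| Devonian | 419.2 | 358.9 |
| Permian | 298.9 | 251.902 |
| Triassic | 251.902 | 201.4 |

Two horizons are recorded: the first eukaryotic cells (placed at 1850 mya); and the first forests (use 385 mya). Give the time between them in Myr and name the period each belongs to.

1465 million years apart; the first in the Orosirian, the second in the Devonian

Elapsed time: 1850 − 385 = 1465 Myr.
1850 Ma lies within 2050–1800 Ma: Orosirian.
385 Ma lies within 419.2–358.9 Ma: Devonian.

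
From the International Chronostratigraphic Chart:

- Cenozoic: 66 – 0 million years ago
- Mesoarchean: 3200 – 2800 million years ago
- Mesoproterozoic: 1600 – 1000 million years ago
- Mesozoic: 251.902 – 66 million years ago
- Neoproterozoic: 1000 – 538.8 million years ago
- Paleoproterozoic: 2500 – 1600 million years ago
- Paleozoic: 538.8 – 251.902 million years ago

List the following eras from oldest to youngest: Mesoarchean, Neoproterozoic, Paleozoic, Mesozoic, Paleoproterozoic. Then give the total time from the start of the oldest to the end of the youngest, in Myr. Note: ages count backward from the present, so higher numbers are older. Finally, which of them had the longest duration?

Mesoarchean → Paleoproterozoic → Neoproterozoic → Paleozoic → Mesozoic; total span 3134 Myr; longest is Paleoproterozoic

Start ages (Ma): Mesoarchean 3200, Paleoproterozoic 2500, Neoproterozoic 1000, Paleozoic 538.8, Mesozoic 251.902.
Ordered oldest to youngest: Mesoarchean, Paleoproterozoic, Neoproterozoic, Paleozoic, Mesozoic.
Span = 3200 − 66 = 3134 Myr.
Durations: Neoproterozoic 461.2, Mesozoic 185.902, Paleoproterozoic 900, Paleozoic 286.898, Mesoarchean 400 → longest is Paleoproterozoic (900 Myr).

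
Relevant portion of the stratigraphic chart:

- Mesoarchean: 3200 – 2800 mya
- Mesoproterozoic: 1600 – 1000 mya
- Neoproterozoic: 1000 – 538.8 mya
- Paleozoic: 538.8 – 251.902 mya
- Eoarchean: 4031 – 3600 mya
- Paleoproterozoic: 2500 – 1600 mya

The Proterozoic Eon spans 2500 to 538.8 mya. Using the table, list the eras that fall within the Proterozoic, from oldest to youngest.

Eras with both bounds inside 2500–538.8 Ma: Paleoproterozoic (2500–1600), Mesoproterozoic (1600–1000), Neoproterozoic (1000–538.8).

Paleoproterozoic, Mesoproterozoic, Neoproterozoic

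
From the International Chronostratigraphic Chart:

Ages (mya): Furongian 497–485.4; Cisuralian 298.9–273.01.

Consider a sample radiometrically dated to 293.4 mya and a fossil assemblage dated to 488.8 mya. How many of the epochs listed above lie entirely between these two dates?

The older date is 488.8 Ma and the younger is 293.4 Ma.
No epoch both begins after 488.8 Ma and ends before 293.4 Ma, so the count is 0.

0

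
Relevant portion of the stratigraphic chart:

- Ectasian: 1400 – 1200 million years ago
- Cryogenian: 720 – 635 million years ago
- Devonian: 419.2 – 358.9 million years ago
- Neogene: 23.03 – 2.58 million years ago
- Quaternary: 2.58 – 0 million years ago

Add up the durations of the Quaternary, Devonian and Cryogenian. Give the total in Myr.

147.88 million years

Duration is start − end for each: (2.58 − 0) + (419.2 − 358.9) + (720 − 635).
That is 2.58 + 60.3 + 85, which totals 147.88 million years.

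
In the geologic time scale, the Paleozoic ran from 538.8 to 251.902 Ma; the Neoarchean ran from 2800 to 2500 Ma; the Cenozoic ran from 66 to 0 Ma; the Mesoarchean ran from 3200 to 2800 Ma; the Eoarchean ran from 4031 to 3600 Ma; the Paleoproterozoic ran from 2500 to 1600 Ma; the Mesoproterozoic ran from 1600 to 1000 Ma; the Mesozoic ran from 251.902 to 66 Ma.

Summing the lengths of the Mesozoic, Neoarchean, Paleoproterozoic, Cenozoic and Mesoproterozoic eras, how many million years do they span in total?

2051.902 million years

Each duration: Mesozoic = 185.902; Neoarchean = 300; Paleoproterozoic = 900; Cenozoic = 66; Mesoproterozoic = 600.
Sum: 185.902 + 300 + 900 + 66 + 600 = 2051.902 Myr.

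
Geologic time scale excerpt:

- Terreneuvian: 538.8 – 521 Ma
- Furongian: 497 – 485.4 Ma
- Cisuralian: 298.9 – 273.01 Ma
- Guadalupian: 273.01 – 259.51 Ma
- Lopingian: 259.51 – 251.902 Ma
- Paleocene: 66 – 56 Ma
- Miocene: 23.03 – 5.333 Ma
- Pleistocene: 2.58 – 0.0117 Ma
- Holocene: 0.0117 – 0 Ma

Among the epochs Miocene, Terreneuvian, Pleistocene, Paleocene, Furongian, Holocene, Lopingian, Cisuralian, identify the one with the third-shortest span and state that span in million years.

Start − end for each: Miocene 23.03 − 5.333 = 17.697; Terreneuvian 538.8 − 521 = 17.8; Pleistocene 2.58 − 0.0117 = 2.5683; Paleocene 66 − 56 = 10; Furongian 497 − 485.4 = 11.6; Holocene 0.0117 − 0 = 0.0117; Lopingian 259.51 − 251.902 = 7.608; Cisuralian 298.9 − 273.01 = 25.89.
Ranking these from shortest: Holocene < Pleistocene < Lopingian < Paleocene < Furongian < Miocene < Terreneuvian < Cisuralian.
Position 3 in that ranking is Lopingian, which lasted 7.608 Myr.

Lopingian, 7.608 million years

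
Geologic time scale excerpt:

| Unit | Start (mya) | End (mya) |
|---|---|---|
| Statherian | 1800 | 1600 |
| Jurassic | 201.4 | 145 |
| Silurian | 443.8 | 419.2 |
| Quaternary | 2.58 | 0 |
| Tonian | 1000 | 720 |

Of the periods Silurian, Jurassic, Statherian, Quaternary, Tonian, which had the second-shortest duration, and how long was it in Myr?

Durations: Silurian 24.6; Jurassic 56.4; Statherian 200; Quaternary 2.58; Tonian 280 Myr.
Sorted shortest-first: Quaternary (2.58), Silurian (24.6), Jurassic (56.4), Statherian (200), Tonian (280).
The second shortest is Silurian at 24.6 Myr.

Silurian, 24.6 million years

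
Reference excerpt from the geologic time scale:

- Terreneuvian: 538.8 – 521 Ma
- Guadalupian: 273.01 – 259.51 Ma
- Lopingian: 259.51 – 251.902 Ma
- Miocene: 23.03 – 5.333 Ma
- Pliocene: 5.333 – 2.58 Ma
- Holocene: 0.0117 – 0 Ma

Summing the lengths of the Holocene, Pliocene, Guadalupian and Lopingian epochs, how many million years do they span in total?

23.8727 million years

Duration is start − end for each: (0.0117 − 0) + (5.333 − 2.58) + (273.01 − 259.51) + (259.51 − 251.902).
That is 0.0117 + 2.753 + 13.5 + 7.608, which totals 23.8727 million years.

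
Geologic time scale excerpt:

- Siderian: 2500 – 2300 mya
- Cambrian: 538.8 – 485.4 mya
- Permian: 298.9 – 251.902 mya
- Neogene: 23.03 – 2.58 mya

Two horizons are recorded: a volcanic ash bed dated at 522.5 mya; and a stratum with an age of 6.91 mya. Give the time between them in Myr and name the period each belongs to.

Elapsed time: 522.5 − 6.91 = 515.59 Myr.
522.5 Ma lies within 538.8–485.4 Ma: Cambrian.
6.91 Ma lies within 23.03–2.58 Ma: Neogene.

515.59 million years apart; the first in the Cambrian, the second in the Neogene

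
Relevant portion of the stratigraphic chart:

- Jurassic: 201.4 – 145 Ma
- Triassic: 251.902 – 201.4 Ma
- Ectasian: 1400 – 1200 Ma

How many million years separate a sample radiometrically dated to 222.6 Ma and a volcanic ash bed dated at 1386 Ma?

1163.4 million years

1386 − 222.6 = 1163.4 million years.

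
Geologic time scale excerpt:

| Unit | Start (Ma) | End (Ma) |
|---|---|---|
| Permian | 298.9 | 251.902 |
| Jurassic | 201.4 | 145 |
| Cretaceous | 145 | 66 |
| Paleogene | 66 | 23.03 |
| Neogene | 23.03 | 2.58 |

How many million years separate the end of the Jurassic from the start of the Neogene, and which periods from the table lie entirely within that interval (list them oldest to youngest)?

The Jurassic closes at 145 Ma and the Neogene opens at 23.03 Ma, so the interval is 145 − 23.03 = 121.97 Myr.
A period fits inside if it starts at or after 145 Ma and ends at or before 23.03 Ma; oldest first that gives Cretaceous, Paleogene.

121.97 million years; Cretaceous, Paleogene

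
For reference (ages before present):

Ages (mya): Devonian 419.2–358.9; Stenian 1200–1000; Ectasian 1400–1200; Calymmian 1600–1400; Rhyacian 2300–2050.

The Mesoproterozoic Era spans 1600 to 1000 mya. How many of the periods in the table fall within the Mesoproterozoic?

3

Periods inside 1600–1000 Ma: Calymmian, Ectasian, Stenian — 3 in total.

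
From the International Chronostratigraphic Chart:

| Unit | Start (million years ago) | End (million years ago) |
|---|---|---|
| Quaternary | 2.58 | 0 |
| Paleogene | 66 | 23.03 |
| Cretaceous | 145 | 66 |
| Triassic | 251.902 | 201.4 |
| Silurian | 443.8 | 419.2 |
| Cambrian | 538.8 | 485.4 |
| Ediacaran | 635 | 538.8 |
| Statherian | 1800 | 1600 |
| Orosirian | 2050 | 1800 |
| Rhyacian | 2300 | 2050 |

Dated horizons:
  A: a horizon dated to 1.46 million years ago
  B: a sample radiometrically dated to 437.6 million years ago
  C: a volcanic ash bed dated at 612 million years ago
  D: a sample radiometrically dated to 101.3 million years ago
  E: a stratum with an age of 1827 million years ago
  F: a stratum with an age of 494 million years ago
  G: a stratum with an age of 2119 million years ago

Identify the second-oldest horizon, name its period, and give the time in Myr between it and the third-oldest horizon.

Larger Ma means older, so oldest first: G 2119 > E 1827 > C 612 > F 494 > B 437.6 > D 101.3 > A 1.46.
Counting 2 along gives E (1827 Ma); the excerpt puts that inside the Orosirian, 2050–1800 Ma.
Next in line is C (612 Ma), and 1827 − 612 = 1215 Myr.

E, in the Orosirian; 1215 million years to C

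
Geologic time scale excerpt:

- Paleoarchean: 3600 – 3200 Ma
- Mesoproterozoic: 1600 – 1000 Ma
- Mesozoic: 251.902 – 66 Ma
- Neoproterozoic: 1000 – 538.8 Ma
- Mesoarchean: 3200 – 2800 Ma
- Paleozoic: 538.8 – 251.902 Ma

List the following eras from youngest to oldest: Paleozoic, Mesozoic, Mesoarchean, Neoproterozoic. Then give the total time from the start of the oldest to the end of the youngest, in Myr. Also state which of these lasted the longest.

From the excerpt: Paleozoic 538.8–251.902; Mesozoic 251.902–66; Mesoarchean 3200–2800; Neoproterozoic 1000–538.8 (Ma).
Larger Ma is earlier, so the oldest is Mesoarchean and the youngest is Mesozoic; youngest to oldest: Mesozoic, Paleozoic, Neoproterozoic, Mesoarchean.
Oldest start 3200 minus youngest end 66 gives 3134 Myr overall.
Individual lengths (start − end): Neoproterozoic 461.2; Mesozoic 185.902; Paleozoic 286.898; Mesoarchean 400. The largest is Neoproterozoic at 461.2 Myr.

Mesozoic, Paleozoic, Neoproterozoic, Mesoarchean; total span 3134 Myr; longest is Neoproterozoic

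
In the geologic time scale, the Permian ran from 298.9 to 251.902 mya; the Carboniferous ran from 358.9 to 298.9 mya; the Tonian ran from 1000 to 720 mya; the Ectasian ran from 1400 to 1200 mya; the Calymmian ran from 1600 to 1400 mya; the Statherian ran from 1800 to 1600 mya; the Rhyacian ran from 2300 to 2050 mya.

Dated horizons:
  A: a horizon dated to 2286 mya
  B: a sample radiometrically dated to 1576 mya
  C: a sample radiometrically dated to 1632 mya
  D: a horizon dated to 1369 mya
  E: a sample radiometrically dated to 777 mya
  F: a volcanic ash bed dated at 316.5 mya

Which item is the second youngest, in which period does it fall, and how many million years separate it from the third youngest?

E, in the Tonian; 592 million years to D

Sorted youngest-first by Ma: F (316.5), E (777), D (1369), B (1576), C (1632), A (2286).
The second youngest is E at 777 Ma, which lies in 1000–720 Ma: the Tonian.
The third youngest is D at 1369 Ma; separation = |777 − 1369| = 592 Myr.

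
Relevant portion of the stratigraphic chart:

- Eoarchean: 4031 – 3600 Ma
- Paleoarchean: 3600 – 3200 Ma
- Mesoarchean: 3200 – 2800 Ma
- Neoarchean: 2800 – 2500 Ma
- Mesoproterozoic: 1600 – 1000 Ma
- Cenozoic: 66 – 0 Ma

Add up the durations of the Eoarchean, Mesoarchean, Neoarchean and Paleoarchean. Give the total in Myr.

Duration is start − end for each: (4031 − 3600) + (3200 − 2800) + (2800 − 2500) + (3600 − 3200).
That is 431 + 400 + 300 + 400, which totals 1531 million years.

1531 million years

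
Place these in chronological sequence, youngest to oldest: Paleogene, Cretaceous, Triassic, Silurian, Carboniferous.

Paleogene, then Cretaceous, then Triassic, then Carboniferous, then Silurian

Group by era (each group listed oldest first) — Paleozoic: Silurian, Carboniferous; Mesozoic: Triassic, Cretaceous; Cenozoic: Paleogene. The eras run Paleozoic → Mesozoic → Cenozoic. Concatenating the groups in that era order and then reversing gives youngest to oldest.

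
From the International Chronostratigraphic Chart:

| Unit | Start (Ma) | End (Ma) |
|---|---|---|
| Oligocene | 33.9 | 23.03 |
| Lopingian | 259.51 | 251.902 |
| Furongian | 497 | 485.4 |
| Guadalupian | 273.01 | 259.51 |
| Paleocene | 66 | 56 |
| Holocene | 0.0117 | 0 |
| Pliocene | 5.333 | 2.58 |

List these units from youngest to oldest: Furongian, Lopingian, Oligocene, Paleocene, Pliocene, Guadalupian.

Pliocene, Oligocene, Paleocene, Lopingian, Guadalupian, Furongian

The oldest of these is Furongian (starts 497 Ma) and the youngest is Pliocene (ends 2.58 Ma).
In between, by decreasing start age: Guadalupian (273.01), Lopingian (259.51), Paleocene (66), Oligocene (33.9).
Listing youngest first means reversing that sequence.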